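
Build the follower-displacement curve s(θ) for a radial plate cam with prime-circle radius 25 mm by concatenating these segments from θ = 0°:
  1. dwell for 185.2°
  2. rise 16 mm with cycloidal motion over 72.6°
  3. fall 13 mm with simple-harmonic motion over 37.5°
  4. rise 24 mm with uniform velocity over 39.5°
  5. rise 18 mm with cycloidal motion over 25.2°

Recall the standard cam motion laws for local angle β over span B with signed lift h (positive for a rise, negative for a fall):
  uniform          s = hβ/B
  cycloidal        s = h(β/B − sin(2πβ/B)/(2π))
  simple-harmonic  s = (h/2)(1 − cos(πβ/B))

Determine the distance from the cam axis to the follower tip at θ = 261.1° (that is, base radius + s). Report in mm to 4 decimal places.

seg 1 [0°–185.2°] dwell: s stays 0.0000
seg 2 [185.2°–257.8°] cycloidal, h=16: full span → s += 16 → s = 16.0000
seg 3 [257.8°–295.3°] simple-harmonic, h=-13: θ=261.1° here. β=3.3, B=37.5. -13/2·(1 − cos(π·0.0880)) = -0.2468 → s = 15.7532
radial distance = base radius + s = 25 + 15.7532 = 40.7532

40.7532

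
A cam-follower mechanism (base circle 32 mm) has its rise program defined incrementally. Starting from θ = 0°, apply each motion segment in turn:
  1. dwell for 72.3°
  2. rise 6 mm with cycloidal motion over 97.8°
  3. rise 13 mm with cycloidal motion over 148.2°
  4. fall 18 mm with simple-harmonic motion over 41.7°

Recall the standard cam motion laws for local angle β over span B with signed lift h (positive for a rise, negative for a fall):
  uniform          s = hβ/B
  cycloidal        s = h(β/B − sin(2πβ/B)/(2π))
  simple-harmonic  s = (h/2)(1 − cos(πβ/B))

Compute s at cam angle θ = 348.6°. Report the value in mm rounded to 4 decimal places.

seg 1 [0°–72.3°] dwell: s stays 0.0000
seg 2 [72.3°–170.1°] cycloidal, h=6: full span → s += 6 → s = 6.0000
seg 3 [170.1°–318.3°] cycloidal, h=13: full span → s += 13 → s = 19.0000
seg 4 [318.3°–360°] simple-harmonic, h=-18: θ=348.6° here. β=30.3, B=41.7. -18/2·(1 − cos(π·0.7266)) = -14.8798 → s = 4.1202

4.1202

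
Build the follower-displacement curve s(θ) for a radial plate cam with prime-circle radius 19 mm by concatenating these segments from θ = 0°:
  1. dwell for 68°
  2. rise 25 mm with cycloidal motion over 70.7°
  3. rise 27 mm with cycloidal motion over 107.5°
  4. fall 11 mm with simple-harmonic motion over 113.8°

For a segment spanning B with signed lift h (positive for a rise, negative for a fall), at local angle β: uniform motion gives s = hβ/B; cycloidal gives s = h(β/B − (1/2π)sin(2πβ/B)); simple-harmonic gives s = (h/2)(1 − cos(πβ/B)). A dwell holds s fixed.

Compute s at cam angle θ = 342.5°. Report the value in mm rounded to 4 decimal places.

seg 1 [0°–68°] dwell: s stays 0.0000
seg 2 [68°–138.7°] cycloidal, h=25: full span → s += 25 → s = 25.0000
seg 3 [138.7°–246.2°] cycloidal, h=27: full span → s += 27 → s = 52.0000
seg 4 [246.2°–360°] simple-harmonic, h=-11: θ=342.5° here. β=96.3, B=113.8. -11/2·(1 − cos(π·0.8462)) = -10.3706 → s = 41.6294

41.6294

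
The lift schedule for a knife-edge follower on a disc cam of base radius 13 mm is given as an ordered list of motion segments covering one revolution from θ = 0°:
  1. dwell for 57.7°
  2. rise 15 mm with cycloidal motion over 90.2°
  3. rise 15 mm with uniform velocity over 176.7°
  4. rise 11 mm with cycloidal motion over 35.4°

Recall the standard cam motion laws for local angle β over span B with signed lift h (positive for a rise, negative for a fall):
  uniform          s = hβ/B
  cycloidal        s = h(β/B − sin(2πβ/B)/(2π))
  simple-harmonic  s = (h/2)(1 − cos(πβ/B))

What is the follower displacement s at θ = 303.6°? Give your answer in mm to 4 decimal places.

seg 1 [0°–57.7°] dwell: s stays 0.0000
seg 2 [57.7°–147.9°] cycloidal, h=15: full span → s += 15 → s = 15.0000
seg 3 [147.9°–324.6°] uniform, h=15: θ=303.6° here. β=155.7, B=176.7. 15·155.7/176.7 = 13.2173 → s = 28.2173

28.2173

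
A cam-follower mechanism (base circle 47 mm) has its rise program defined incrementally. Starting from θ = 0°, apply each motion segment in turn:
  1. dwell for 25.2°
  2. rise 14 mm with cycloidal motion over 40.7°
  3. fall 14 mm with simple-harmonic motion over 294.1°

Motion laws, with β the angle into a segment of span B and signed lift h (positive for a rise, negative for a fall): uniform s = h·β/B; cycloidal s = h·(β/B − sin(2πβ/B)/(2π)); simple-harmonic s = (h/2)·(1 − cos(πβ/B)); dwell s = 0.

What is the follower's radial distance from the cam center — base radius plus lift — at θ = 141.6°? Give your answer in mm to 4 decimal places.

seg 1 [0°–25.2°] dwell: s stays 0.0000
seg 2 [25.2°–65.9°] cycloidal, h=14: full span → s += 14 → s = 14.0000
seg 3 [65.9°–360°] simple-harmonic, h=-14: θ=141.6° here. β=75.7, B=294.1. -14/2·(1 − cos(π·0.2574)) = -2.1666 → s = 11.8334
radial distance = base radius + s = 47 + 11.8334 = 58.8334

58.8334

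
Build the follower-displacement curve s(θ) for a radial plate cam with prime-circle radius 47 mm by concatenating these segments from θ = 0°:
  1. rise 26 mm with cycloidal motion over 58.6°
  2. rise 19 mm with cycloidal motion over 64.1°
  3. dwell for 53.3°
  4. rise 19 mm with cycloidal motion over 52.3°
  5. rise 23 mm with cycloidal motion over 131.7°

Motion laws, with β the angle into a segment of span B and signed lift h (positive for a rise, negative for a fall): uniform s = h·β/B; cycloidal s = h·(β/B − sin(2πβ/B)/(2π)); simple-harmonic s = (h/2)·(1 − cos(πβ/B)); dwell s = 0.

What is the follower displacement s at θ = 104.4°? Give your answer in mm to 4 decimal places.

seg 1 [0°–58.6°] cycloidal, h=26: full span → s += 26 → s = 26.0000
seg 2 [58.6°–122.7°] cycloidal, h=19: θ=104.4° here. β=45.8, B=64.1. 19·(0.7145 − sin(2π·0.7145)/(2π)) = 16.5247 → s = 42.5247

42.5247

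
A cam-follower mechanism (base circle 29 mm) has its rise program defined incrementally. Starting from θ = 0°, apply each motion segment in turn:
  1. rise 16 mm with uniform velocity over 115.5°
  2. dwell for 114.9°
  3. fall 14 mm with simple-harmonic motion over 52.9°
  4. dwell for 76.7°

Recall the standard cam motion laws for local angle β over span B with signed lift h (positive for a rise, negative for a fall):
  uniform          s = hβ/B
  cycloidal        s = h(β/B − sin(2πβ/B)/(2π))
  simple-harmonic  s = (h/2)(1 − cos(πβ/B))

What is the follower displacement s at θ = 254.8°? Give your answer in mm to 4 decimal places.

seg 1 [0°–115.5°] uniform, h=16: full span → s += 16 → s = 16.0000
seg 2 [115.5°–230.4°] dwell: s stays 16.0000
seg 3 [230.4°–283.3°] simple-harmonic, h=-14: θ=254.8° here. β=24.4, B=52.9. -14/2·(1 − cos(π·0.4612)) = -6.1499 → s = 9.8501

9.8501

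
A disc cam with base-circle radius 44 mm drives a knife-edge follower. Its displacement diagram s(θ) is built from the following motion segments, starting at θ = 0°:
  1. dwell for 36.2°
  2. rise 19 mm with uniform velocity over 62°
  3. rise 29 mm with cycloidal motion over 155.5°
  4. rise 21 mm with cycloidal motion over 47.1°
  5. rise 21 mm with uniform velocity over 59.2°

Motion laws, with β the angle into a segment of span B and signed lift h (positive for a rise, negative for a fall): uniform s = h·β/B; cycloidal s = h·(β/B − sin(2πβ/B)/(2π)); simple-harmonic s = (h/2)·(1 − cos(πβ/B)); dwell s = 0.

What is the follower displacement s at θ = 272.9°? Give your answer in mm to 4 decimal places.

seg 1 [0°–36.2°] dwell: s stays 0.0000
seg 2 [36.2°–98.2°] uniform, h=19: full span → s += 19 → s = 19.0000
seg 3 [98.2°–253.7°] cycloidal, h=29: full span → s += 29 → s = 48.0000
seg 4 [253.7°–300.8°] cycloidal, h=21: θ=272.9° here. β=19.2, B=47.1. 21·(0.4076 − sin(2π·0.4076)/(2π)) = 6.7281 → s = 54.7281

54.7281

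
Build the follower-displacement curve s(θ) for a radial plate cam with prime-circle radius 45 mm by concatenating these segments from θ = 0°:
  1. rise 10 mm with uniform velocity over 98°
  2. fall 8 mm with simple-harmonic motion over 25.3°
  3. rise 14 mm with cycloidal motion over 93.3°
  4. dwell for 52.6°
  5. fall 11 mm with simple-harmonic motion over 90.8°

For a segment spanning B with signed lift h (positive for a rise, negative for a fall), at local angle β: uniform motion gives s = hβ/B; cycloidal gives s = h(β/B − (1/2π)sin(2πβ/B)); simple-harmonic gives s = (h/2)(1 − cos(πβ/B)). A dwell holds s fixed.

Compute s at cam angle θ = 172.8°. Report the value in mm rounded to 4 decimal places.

seg 1 [0°–98°] uniform, h=10: full span → s += 10 → s = 10.0000
seg 2 [98°–123.3°] simple-harmonic, h=-8: full span → s += -8 → s = 2.0000
seg 3 [123.3°–216.6°] cycloidal, h=14: θ=172.8° here. β=49.5, B=93.3. 14·(0.5305 − sin(2π·0.5305)/(2π)) = 7.8527 → s = 9.8527

9.8527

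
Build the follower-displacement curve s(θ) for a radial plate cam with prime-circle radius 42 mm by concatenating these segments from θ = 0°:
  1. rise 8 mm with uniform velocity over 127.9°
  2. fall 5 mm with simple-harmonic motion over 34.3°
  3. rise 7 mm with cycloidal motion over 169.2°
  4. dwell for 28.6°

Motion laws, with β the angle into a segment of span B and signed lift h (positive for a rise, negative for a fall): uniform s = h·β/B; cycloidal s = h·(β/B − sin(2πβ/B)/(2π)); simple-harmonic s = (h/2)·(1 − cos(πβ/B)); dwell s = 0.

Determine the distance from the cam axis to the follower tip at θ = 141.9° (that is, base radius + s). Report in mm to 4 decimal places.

seg 1 [0°–127.9°] uniform, h=8: full span → s += 8 → s = 8.0000
seg 2 [127.9°–162.2°] simple-harmonic, h=-5: θ=141.9° here. β=14, B=34.3. -5/2·(1 − cos(π·0.4082)) = -1.7887 → s = 6.2113
radial distance = base radius + s = 42 + 6.2113 = 48.2113

48.2113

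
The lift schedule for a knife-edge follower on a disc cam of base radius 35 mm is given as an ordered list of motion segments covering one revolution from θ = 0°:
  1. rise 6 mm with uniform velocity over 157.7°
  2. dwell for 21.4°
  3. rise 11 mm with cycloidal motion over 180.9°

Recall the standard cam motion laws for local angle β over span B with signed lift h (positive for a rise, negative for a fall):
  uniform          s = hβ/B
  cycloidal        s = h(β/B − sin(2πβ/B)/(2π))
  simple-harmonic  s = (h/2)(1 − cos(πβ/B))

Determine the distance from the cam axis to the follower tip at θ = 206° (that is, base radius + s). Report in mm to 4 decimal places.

seg 1 [0°–157.7°] uniform, h=6: full span → s += 6 → s = 6.0000
seg 2 [157.7°–179.1°] dwell: s stays 6.0000
seg 3 [179.1°–360°] cycloidal, h=11: θ=206° here. β=26.9, B=180.9. 11·(0.1487 − sin(2π·0.1487)/(2π)) = 0.2278 → s = 6.2278
radial distance = base radius + s = 35 + 6.2278 = 41.2278

41.2278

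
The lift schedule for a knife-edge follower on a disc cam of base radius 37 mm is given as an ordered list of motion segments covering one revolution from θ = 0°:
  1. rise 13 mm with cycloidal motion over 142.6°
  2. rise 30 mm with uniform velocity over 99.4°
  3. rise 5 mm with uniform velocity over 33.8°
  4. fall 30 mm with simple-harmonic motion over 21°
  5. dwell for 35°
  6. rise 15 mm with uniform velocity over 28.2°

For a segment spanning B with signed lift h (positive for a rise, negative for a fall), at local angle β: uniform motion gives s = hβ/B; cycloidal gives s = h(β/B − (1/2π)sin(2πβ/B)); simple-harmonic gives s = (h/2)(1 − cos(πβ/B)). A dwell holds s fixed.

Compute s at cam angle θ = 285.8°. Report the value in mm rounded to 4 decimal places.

seg 1 [0°–142.6°] cycloidal, h=13: full span → s += 13 → s = 13.0000
seg 2 [142.6°–242°] uniform, h=30: full span → s += 30 → s = 43.0000
seg 3 [242°–275.8°] uniform, h=5: full span → s += 5 → s = 48.0000
seg 4 [275.8°–296.8°] simple-harmonic, h=-30: θ=285.8° here. β=10, B=21. -30/2·(1 − cos(π·0.4762)) = -13.8790 → s = 34.1210

34.1210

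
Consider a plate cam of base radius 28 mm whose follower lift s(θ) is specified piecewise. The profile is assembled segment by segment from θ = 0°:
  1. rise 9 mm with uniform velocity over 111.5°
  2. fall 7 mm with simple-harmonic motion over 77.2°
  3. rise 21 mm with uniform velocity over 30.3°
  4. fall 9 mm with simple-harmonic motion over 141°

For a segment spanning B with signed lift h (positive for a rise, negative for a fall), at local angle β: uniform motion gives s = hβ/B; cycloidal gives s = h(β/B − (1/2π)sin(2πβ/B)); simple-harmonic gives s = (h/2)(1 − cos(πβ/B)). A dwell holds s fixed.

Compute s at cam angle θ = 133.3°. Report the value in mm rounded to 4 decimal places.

seg 1 [0°–111.5°] uniform, h=9: full span → s += 9 → s = 9.0000
seg 2 [111.5°–188.7°] simple-harmonic, h=-7: θ=133.3° here. β=21.8, B=77.2. -7/2·(1 − cos(π·0.2824)) = -1.2893 → s = 7.7107

7.7107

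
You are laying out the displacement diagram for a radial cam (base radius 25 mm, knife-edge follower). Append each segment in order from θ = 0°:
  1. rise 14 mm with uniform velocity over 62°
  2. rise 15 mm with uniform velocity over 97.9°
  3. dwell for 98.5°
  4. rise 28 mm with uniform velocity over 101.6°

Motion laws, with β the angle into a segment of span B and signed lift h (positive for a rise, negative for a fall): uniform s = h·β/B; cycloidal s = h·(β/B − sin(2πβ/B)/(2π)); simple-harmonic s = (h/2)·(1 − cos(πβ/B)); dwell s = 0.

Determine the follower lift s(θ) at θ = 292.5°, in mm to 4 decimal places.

seg 1 [0°–62°] uniform, h=14: full span → s += 14 → s = 14.0000
seg 2 [62°–159.9°] uniform, h=15: full span → s += 15 → s = 29.0000
seg 3 [159.9°–258.4°] dwell: s stays 29.0000
seg 4 [258.4°–360°] uniform, h=28: θ=292.5° here. β=34.1, B=101.6. 28·34.1/101.6 = 9.3976 → s = 38.3976

38.3976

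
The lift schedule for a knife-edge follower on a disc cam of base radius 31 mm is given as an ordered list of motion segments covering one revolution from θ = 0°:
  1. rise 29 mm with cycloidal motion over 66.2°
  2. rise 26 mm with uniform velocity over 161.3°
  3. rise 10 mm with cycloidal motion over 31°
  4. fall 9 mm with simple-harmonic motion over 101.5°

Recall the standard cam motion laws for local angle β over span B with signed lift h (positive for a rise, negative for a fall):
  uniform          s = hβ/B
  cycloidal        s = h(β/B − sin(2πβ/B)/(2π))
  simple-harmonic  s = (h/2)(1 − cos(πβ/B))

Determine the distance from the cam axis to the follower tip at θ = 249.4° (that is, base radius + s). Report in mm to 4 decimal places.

seg 1 [0°–66.2°] cycloidal, h=29: full span → s += 29 → s = 29.0000
seg 2 [66.2°–227.5°] uniform, h=26: full span → s += 26 → s = 55.0000
seg 3 [227.5°–258.5°] cycloidal, h=10: θ=249.4° here. β=21.9, B=31. 10·(0.7065 − sin(2π·0.7065)/(2π)) = 8.5969 → s = 63.5969
radial distance = base radius + s = 31 + 63.5969 = 94.5969

94.5969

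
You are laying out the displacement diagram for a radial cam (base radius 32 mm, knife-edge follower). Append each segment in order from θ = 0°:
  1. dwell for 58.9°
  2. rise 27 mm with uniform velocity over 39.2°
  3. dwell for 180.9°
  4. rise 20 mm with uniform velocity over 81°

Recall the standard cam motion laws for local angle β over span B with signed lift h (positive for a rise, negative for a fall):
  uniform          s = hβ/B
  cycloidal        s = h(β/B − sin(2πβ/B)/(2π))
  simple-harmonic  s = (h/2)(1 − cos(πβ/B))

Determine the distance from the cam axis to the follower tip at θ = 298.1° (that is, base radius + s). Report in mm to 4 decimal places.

seg 1 [0°–58.9°] dwell: s stays 0.0000
seg 2 [58.9°–98.1°] uniform, h=27: full span → s += 27 → s = 27.0000
seg 3 [98.1°–279°] dwell: s stays 27.0000
seg 4 [279°–360°] uniform, h=20: θ=298.1° here. β=19.1, B=81. 20·19.1/81 = 4.7160 → s = 31.7160
radial distance = base radius + s = 32 + 31.7160 = 63.7160

63.7160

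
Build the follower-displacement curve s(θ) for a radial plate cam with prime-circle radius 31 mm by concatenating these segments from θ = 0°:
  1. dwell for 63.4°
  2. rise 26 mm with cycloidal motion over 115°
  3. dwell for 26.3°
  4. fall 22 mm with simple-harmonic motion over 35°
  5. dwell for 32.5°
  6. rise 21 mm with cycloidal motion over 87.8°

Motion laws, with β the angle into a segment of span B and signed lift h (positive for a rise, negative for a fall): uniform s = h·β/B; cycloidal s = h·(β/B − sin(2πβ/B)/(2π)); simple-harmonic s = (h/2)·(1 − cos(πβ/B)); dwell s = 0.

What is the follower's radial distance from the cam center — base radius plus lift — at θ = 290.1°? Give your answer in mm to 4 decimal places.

seg 1 [0°–63.4°] dwell: s stays 0.0000
seg 2 [63.4°–178.4°] cycloidal, h=26: full span → s += 26 → s = 26.0000
seg 3 [178.4°–204.7°] dwell: s stays 26.0000
seg 4 [204.7°–239.7°] simple-harmonic, h=-22: full span → s += -22 → s = 4.0000
seg 5 [239.7°–272.2°] dwell: s stays 4.0000
seg 6 [272.2°–360°] cycloidal, h=21: θ=290.1° here. β=17.9, B=87.8. 21·(0.2039 − sin(2π·0.2039)/(2π)) = 1.0785 → s = 5.0785
radial distance = base radius + s = 31 + 5.0785 = 36.0785

36.0785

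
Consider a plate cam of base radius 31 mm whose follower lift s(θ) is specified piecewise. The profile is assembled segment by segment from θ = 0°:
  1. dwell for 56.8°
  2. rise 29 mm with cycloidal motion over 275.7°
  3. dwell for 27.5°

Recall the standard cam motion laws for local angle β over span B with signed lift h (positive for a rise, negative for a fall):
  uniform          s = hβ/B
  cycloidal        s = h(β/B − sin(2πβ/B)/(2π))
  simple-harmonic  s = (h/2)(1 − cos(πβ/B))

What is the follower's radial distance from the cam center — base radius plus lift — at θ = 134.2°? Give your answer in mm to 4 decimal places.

seg 1 [0°–56.8°] dwell: s stays 0.0000
seg 2 [56.8°–332.5°] cycloidal, h=29: θ=134.2° here. β=77.4, B=275.7. 29·(0.2807 − sin(2π·0.2807)/(2π)) = 3.6118 → s = 3.6118
radial distance = base radius + s = 31 + 3.6118 = 34.6118

34.6118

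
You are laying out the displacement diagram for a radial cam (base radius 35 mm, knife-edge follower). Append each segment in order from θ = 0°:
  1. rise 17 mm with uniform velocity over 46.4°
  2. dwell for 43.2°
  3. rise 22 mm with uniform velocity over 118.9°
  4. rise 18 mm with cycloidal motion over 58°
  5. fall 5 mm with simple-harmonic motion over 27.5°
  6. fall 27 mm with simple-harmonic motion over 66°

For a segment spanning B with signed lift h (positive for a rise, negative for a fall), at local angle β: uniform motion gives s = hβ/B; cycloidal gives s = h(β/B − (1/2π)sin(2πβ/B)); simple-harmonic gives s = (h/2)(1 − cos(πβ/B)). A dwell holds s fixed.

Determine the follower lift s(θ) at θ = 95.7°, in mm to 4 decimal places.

seg 1 [0°–46.4°] uniform, h=17: full span → s += 17 → s = 17.0000
seg 2 [46.4°–89.6°] dwell: s stays 17.0000
seg 3 [89.6°–208.5°] uniform, h=22: θ=95.7° here. β=6.1, B=118.9. 22·6.1/118.9 = 1.1287 → s = 18.1287

18.1287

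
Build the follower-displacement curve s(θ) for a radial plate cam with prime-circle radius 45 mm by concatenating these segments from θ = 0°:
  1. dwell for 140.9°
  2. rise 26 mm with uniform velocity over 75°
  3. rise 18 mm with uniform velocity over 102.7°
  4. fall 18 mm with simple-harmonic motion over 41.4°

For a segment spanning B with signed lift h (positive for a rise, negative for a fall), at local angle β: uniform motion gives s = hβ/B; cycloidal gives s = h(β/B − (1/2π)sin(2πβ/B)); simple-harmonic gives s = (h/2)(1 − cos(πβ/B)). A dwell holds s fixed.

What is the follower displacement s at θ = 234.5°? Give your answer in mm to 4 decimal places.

seg 1 [0°–140.9°] dwell: s stays 0.0000
seg 2 [140.9°–215.9°] uniform, h=26: full span → s += 26 → s = 26.0000
seg 3 [215.9°–318.6°] uniform, h=18: θ=234.5° here. β=18.6, B=102.7. 18·18.6/102.7 = 3.2600 → s = 29.2600

29.2600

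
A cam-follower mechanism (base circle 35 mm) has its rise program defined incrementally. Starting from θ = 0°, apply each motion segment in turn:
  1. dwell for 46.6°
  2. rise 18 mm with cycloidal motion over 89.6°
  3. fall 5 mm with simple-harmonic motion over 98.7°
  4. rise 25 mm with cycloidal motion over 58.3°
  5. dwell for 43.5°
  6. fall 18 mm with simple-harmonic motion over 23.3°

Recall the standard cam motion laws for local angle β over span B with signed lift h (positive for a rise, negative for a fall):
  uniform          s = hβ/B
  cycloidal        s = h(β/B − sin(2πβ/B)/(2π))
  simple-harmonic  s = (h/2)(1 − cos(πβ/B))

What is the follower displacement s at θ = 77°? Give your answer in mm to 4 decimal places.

seg 1 [0°–46.6°] dwell: s stays 0.0000
seg 2 [46.6°–136.2°] cycloidal, h=18: θ=77° here. β=30.4, B=89.6. 18·(0.3393 − sin(2π·0.3393)/(2π)) = 3.6815 → s = 3.6815

3.6815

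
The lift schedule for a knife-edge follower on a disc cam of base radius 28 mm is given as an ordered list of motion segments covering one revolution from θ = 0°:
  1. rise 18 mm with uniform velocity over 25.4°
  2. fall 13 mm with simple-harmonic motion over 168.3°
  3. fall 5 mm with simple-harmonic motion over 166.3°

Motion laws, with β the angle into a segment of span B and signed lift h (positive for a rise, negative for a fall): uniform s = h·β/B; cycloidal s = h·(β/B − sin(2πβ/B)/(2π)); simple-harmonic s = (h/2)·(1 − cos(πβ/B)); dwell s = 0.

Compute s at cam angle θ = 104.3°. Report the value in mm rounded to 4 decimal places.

seg 1 [0°–25.4°] uniform, h=18: full span → s += 18 → s = 18.0000
seg 2 [25.4°–193.7°] simple-harmonic, h=-13: θ=104.3° here. β=78.9, B=168.3. -13/2·(1 − cos(π·0.4688)) = -5.8640 → s = 12.1360

12.1360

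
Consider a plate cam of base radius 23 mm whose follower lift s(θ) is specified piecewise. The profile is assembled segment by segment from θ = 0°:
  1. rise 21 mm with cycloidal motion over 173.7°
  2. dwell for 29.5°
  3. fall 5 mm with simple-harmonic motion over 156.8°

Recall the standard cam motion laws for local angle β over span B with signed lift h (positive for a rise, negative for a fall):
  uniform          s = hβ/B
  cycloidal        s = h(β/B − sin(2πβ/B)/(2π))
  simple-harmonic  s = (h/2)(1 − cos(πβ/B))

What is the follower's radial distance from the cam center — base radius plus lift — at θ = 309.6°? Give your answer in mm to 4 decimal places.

seg 1 [0°–173.7°] cycloidal, h=21: full span → s += 21 → s = 21.0000
seg 2 [173.7°–203.2°] dwell: s stays 21.0000
seg 3 [203.2°–360°] simple-harmonic, h=-5: θ=309.6° here. β=106.4, B=156.8. -5/2·(1 − cos(π·0.6786)) = -3.8301 → s = 17.1699
radial distance = base radius + s = 23 + 17.1699 = 40.1699

40.1699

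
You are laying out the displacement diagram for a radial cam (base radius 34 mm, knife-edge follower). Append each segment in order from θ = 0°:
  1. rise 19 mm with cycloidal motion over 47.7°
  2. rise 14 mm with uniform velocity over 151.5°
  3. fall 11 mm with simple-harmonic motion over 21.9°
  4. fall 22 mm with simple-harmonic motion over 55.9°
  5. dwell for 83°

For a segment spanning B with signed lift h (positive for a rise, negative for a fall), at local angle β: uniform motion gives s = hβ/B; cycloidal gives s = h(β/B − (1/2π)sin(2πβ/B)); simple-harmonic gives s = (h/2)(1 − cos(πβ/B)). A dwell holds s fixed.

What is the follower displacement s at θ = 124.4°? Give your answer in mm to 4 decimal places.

seg 1 [0°–47.7°] cycloidal, h=19: full span → s += 19 → s = 19.0000
seg 2 [47.7°–199.2°] uniform, h=14: θ=124.4° here. β=76.7, B=151.5. 14·76.7/151.5 = 7.0878 → s = 26.0878

26.0878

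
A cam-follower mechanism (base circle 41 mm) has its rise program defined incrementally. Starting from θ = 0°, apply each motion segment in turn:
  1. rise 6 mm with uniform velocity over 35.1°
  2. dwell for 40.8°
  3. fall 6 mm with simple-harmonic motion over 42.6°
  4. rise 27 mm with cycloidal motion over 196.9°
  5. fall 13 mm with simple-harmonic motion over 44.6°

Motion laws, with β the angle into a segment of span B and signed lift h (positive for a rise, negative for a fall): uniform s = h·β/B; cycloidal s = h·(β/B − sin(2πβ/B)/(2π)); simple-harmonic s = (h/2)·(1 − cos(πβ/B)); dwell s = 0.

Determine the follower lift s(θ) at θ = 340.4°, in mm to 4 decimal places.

seg 1 [0°–35.1°] uniform, h=6: full span → s += 6 → s = 6.0000
seg 2 [35.1°–75.9°] dwell: s stays 6.0000
seg 3 [75.9°–118.5°] simple-harmonic, h=-6: full span → s += -6 → s = 0.0000
seg 4 [118.5°–315.4°] cycloidal, h=27: full span → s += 27 → s = 27.0000
seg 5 [315.4°–360°] simple-harmonic, h=-13: θ=340.4° here. β=25, B=44.6. -13/2·(1 − cos(π·0.5605)) = -7.7288 → s = 19.2712

19.2712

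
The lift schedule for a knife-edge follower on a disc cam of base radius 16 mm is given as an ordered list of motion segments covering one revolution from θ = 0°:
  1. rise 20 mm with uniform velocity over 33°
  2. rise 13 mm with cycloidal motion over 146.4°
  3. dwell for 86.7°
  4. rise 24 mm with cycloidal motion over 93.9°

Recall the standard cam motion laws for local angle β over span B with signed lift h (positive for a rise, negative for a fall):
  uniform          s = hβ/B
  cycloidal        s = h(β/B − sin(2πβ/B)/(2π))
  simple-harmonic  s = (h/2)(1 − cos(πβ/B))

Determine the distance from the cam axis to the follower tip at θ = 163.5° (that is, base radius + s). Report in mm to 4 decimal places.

seg 1 [0°–33°] uniform, h=20: full span → s += 20 → s = 20.0000
seg 2 [33°–179.4°] cycloidal, h=13: θ=163.5° here. β=130.5, B=146.4. 13·(0.8914 − sin(2π·0.8914)/(2π)) = 12.8929 → s = 32.8929
radial distance = base radius + s = 16 + 32.8929 = 48.8929

48.8929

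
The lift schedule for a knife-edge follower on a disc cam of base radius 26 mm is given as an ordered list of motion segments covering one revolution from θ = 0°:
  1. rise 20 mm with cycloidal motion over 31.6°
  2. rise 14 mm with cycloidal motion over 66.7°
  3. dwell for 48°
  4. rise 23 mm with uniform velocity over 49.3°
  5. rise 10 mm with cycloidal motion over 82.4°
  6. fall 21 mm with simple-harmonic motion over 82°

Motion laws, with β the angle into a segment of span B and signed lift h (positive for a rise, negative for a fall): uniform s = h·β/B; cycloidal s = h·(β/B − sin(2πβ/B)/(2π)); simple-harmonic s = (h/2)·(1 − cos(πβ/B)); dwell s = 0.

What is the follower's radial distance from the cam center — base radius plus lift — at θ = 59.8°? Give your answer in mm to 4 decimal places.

seg 1 [0°–31.6°] cycloidal, h=20: full span → s += 20 → s = 20.0000
seg 2 [31.6°–98.3°] cycloidal, h=14: θ=59.8° here. β=28.2, B=66.7. 14·(0.4228 − sin(2π·0.4228)/(2π)) = 4.8800 → s = 24.8800
radial distance = base radius + s = 26 + 24.8800 = 50.8800

50.8800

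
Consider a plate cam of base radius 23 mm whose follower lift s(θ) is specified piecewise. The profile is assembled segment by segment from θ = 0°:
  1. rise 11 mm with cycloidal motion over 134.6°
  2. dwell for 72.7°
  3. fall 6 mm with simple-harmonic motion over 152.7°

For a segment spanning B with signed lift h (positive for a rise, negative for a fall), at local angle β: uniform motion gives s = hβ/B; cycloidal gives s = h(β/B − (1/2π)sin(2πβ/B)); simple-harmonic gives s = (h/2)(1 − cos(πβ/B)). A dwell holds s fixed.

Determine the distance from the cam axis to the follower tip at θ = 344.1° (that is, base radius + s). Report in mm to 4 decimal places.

seg 1 [0°–134.6°] cycloidal, h=11: full span → s += 11 → s = 11.0000
seg 2 [134.6°–207.3°] dwell: s stays 11.0000
seg 3 [207.3°–360°] simple-harmonic, h=-6: θ=344.1° here. β=136.8, B=152.7. -6/2·(1 − cos(π·0.8959)) = -5.8409 → s = 5.1591
radial distance = base radius + s = 23 + 5.1591 = 28.1591

28.1591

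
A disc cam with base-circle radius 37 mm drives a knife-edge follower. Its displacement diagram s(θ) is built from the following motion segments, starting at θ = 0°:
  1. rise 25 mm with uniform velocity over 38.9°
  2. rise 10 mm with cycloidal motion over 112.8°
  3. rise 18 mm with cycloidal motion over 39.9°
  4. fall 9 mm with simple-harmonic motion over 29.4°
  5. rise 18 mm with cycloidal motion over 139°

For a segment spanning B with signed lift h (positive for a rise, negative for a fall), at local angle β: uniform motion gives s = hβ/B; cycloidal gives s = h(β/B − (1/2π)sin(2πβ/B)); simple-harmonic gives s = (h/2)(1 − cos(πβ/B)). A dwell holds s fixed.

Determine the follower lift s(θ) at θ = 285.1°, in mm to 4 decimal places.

seg 1 [0°–38.9°] uniform, h=25: full span → s += 25 → s = 25.0000
seg 2 [38.9°–151.7°] cycloidal, h=10: full span → s += 10 → s = 35.0000
seg 3 [151.7°–191.6°] cycloidal, h=18: full span → s += 18 → s = 53.0000
seg 4 [191.6°–221°] simple-harmonic, h=-9: full span → s += -9 → s = 44.0000
seg 5 [221°–360°] cycloidal, h=18: θ=285.1° here. β=64.1, B=139. 18·(0.4612 − sin(2π·0.4612)/(2π)) = 7.6084 → s = 51.6084

51.6084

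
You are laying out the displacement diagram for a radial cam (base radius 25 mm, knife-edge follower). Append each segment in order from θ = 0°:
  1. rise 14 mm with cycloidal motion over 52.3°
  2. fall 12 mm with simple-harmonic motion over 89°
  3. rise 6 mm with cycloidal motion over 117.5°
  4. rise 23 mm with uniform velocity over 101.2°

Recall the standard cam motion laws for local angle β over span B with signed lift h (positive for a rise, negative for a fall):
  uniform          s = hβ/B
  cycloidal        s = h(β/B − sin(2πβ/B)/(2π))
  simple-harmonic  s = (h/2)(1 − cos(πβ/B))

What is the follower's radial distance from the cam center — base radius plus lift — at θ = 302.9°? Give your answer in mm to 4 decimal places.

seg 1 [0°–52.3°] cycloidal, h=14: full span → s += 14 → s = 14.0000
seg 2 [52.3°–141.3°] simple-harmonic, h=-12: full span → s += -12 → s = 2.0000
seg 3 [141.3°–258.8°] cycloidal, h=6: full span → s += 6 → s = 8.0000
seg 4 [258.8°–360°] uniform, h=23: θ=302.9° here. β=44.1, B=101.2. 23·44.1/101.2 = 10.0227 → s = 18.0227
radial distance = base radius + s = 25 + 18.0227 = 43.0227

43.0227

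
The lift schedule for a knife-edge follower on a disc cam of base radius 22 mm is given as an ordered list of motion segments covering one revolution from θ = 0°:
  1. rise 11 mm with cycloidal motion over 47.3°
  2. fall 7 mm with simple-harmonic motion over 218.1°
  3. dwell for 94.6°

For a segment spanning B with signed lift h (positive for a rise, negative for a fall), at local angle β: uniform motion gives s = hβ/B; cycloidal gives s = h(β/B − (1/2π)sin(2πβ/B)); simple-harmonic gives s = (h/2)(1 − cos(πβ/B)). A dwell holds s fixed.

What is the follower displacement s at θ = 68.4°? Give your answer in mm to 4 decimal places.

seg 1 [0°–47.3°] cycloidal, h=11: full span → s += 11 → s = 11.0000
seg 2 [47.3°–265.4°] simple-harmonic, h=-7: θ=68.4° here. β=21.1, B=218.1. -7/2·(1 − cos(π·0.0967)) = -0.1604 → s = 10.8396

10.8396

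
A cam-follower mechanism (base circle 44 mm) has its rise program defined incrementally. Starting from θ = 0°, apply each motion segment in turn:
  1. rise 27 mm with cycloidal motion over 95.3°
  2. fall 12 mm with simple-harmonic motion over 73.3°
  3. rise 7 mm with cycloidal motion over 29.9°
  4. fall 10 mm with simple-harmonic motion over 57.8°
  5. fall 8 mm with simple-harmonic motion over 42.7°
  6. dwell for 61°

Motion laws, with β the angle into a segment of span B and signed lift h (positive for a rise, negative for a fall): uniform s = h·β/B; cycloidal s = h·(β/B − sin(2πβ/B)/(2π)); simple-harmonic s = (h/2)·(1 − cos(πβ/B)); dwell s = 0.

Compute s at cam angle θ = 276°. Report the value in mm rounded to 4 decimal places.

seg 1 [0°–95.3°] cycloidal, h=27: full span → s += 27 → s = 27.0000
seg 2 [95.3°–168.6°] simple-harmonic, h=-12: full span → s += -12 → s = 15.0000
seg 3 [168.6°–198.5°] cycloidal, h=7: full span → s += 7 → s = 22.0000
seg 4 [198.5°–256.3°] simple-harmonic, h=-10: full span → s += -10 → s = 12.0000
seg 5 [256.3°–299°] simple-harmonic, h=-8: θ=276° here. β=19.7, B=42.7. -8/2·(1 − cos(π·0.4614)) = -3.5156 → s = 8.4844

8.4844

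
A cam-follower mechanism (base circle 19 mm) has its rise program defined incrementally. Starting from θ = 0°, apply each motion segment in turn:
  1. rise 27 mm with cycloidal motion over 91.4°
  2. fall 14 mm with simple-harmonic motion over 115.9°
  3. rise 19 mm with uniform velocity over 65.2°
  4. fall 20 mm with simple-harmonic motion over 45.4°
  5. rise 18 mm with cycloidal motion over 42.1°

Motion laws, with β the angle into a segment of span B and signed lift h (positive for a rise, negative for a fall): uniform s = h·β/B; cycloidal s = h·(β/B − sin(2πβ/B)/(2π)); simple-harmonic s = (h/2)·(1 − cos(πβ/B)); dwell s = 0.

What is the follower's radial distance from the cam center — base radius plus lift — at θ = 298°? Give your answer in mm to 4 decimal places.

seg 1 [0°–91.4°] cycloidal, h=27: full span → s += 27 → s = 27.0000
seg 2 [91.4°–207.3°] simple-harmonic, h=-14: full span → s += -14 → s = 13.0000
seg 3 [207.3°–272.5°] uniform, h=19: full span → s += 19 → s = 32.0000
seg 4 [272.5°–317.9°] simple-harmonic, h=-20: θ=298° here. β=25.5, B=45.4. -20/2·(1 − cos(π·0.5617)) = -11.9254 → s = 20.0746
radial distance = base radius + s = 19 + 20.0746 = 39.0746

39.0746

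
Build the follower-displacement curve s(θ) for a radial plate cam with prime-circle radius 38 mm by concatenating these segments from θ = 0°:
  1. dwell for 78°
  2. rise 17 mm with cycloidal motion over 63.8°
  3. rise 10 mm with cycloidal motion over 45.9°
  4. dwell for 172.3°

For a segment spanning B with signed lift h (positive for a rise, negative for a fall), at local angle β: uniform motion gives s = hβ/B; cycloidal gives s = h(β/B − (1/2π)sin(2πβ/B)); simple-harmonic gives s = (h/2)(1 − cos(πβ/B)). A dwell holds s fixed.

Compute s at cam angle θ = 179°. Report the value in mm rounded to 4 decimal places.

seg 1 [0°–78°] dwell: s stays 0.0000
seg 2 [78°–141.8°] cycloidal, h=17: full span → s += 17 → s = 17.0000
seg 3 [141.8°–187.7°] cycloidal, h=10: θ=179° here. β=37.2, B=45.9. 10·(0.8105 − sin(2π·0.8105)/(2π)) = 9.5827 → s = 26.5827

26.5827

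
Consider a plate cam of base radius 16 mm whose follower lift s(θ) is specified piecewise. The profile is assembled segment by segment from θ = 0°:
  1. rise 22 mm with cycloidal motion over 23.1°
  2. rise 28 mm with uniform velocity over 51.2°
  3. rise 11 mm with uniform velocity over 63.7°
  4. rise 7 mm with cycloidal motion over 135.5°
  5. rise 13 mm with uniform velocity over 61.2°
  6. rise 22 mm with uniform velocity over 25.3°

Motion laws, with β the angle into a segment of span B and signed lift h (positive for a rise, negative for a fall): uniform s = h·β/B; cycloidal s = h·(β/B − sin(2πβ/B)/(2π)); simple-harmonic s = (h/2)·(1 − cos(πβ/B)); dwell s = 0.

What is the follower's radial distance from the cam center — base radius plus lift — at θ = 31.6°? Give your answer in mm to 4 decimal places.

seg 1 [0°–23.1°] cycloidal, h=22: full span → s += 22 → s = 22.0000
seg 2 [23.1°–74.3°] uniform, h=28: θ=31.6° here. β=8.5, B=51.2. 28·8.5/51.2 = 4.6484 → s = 26.6484
radial distance = base radius + s = 16 + 26.6484 = 42.6484

42.6484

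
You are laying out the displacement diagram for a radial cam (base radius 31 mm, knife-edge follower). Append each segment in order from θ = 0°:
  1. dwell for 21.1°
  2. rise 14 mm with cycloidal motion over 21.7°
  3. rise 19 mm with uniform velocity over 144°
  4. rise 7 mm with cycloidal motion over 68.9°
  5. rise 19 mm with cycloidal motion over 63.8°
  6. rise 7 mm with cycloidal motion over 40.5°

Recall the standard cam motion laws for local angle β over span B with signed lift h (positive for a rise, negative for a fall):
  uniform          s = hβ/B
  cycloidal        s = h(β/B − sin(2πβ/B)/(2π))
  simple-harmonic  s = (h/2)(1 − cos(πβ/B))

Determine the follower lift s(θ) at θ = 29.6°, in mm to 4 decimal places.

seg 1 [0°–21.1°] dwell: s stays 0.0000
seg 2 [21.1°–42.8°] cycloidal, h=14: θ=29.6° here. β=8.5, B=21.7. 14·(0.3917 − sin(2π·0.3917)/(2π)) = 4.0821 → s = 4.0821

4.0821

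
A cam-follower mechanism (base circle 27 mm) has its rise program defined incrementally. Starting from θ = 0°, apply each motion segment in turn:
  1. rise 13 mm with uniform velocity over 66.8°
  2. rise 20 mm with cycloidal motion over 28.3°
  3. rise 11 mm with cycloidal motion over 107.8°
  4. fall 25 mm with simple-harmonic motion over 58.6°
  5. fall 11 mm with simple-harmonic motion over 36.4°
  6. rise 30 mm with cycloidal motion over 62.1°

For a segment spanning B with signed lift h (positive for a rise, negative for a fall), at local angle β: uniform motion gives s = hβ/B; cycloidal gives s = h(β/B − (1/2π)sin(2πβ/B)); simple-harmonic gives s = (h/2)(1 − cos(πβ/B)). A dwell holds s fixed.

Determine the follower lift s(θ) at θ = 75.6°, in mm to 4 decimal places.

seg 1 [0°–66.8°] uniform, h=13: full span → s += 13 → s = 13.0000
seg 2 [66.8°–95.1°] cycloidal, h=20: θ=75.6° here. β=8.8, B=28.3. 20·(0.3110 − sin(2π·0.3110)/(2π)) = 3.2666 → s = 16.2666

16.2666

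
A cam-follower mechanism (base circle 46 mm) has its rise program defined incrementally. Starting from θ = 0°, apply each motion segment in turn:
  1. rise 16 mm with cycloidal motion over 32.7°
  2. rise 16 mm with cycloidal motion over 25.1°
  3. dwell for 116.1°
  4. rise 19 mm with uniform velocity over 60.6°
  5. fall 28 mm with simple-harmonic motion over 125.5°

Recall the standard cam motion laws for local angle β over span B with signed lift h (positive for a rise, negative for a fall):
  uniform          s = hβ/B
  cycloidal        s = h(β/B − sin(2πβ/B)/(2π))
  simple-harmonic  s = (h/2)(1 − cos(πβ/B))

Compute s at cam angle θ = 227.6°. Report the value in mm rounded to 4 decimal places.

seg 1 [0°–32.7°] cycloidal, h=16: full span → s += 16 → s = 16.0000
seg 2 [32.7°–57.8°] cycloidal, h=16: full span → s += 16 → s = 32.0000
seg 3 [57.8°–173.9°] dwell: s stays 32.0000
seg 4 [173.9°–234.5°] uniform, h=19: θ=227.6° here. β=53.7, B=60.6. 19·53.7/60.6 = 16.8366 → s = 48.8366

48.8366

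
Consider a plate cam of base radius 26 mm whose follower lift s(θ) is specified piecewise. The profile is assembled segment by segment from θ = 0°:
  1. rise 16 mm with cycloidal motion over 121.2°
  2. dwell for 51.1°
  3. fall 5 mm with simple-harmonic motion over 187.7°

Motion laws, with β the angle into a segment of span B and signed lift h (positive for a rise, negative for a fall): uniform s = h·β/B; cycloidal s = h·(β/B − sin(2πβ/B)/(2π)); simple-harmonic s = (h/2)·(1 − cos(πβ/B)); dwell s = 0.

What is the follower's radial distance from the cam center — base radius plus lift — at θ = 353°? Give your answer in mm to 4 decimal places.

seg 1 [0°–121.2°] cycloidal, h=16: full span → s += 16 → s = 16.0000
seg 2 [121.2°–172.3°] dwell: s stays 16.0000
seg 3 [172.3°–360°] simple-harmonic, h=-5: θ=353° here. β=180.7, B=187.7. -5/2·(1 − cos(π·0.9627)) = -4.9829 → s = 11.0171
radial distance = base radius + s = 26 + 11.0171 = 37.0171

37.0171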